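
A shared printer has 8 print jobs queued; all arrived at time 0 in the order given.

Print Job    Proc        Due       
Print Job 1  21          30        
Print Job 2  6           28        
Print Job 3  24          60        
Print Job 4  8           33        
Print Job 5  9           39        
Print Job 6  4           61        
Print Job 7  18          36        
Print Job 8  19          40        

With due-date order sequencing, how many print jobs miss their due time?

6

EDD (increasing due date): Print Job 2 Print Job 1 Print Job 4 Print Job 7 Print Job 5 Print Job 8 Print Job 3 Print Job 6.
Print Job 2: 0→6, due 28, tardiness 0
Print Job 1: 6→27, due 30, tardiness 0
Print Job 4: 27→35, due 33, tardiness 2
Print Job 7: 35→53, due 36, tardiness 17
Print Job 5: 53→62, due 39, tardiness 23
Print Job 8: 62→81, due 40, tardiness 41
Print Job 3: 81→105, due 60, tardiness 45
Print Job 6: 105→109, due 61, tardiness 48
Late print jobs: 6.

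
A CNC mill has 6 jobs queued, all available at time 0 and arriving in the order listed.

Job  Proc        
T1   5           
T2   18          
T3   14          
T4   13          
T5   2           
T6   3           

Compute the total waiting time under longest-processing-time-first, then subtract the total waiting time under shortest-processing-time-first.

121

LPT (decreasing processing time): T2 T3 T4 T1 T6 T5.
T2: waits 0, runs 0→18
T3: waits 18, runs 18→32
T4: waits 32, runs 32→45
T1: waits 45, runs 45→50
T6: waits 50, runs 50→53
T5: waits 53, runs 53→55
Sum = 0+18+32+45+50+53 = 198.
SPT (increasing processing time): T5 T6 T1 T4 T3 T2.
T5: waits 0, runs 0→2
T6: waits 2, runs 2→5
T1: waits 5, runs 5→10
T4: waits 10, runs 10→23
T3: waits 23, runs 23→37
T2: waits 37, runs 37→55
Sum = 0+2+5+10+23+37 = 77.
Difference = 198 − 77 = 121.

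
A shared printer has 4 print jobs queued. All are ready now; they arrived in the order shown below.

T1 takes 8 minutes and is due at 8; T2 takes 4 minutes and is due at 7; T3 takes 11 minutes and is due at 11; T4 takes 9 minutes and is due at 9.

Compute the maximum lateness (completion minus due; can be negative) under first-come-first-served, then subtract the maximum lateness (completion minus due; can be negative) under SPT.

2

FIFO (arrival order): T1 T2 T3 T4.
T1: 0→8, due 8, lateness 0
T2: 8→12, due 7, lateness 5
T3: 12→23, due 11, lateness 12
T4: 23→32, due 9, lateness 23
Maximum = 23.
SPT (increasing processing time): T2 T1 T4 T3.
T2: 0→4, due 7, lateness -3
T1: 4→12, due 8, lateness 4
T4: 12→21, due 9, lateness 12
T3: 21→32, due 11, lateness 21
Maximum = 21.
Difference = 23 − 21 = 2.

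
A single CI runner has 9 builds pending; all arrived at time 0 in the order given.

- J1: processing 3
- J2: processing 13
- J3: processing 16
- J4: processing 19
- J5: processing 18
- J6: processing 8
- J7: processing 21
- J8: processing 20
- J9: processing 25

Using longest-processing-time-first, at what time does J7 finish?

LPT (decreasing processing time): J9 J7 J8 J4 J5 J3 J2 J6 J1.
J9: 0→25
J7: 25→46

46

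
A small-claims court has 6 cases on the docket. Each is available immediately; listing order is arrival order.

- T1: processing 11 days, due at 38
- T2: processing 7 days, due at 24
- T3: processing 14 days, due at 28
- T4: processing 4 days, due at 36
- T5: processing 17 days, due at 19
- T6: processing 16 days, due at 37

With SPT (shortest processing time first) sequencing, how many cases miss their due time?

3

SPT (increasing processing time): T4 T2 T1 T3 T6 T5.
T4: 0→4, due 36, tardiness 0
T2: 4→11, due 24, tardiness 0
T1: 11→22, due 38, tardiness 0
T3: 22→36, due 28, tardiness 8
T6: 36→52, due 37, tardiness 15
T5: 52→69, due 19, tardiness 50
Late cases: 3.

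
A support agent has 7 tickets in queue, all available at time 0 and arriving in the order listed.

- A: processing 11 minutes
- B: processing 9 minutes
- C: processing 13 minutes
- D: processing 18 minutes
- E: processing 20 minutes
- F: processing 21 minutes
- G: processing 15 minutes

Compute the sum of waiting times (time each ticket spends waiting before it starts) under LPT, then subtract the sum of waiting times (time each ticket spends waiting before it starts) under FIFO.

102

LPT (decreasing processing time): F E D G C A B.
F: waits 0, runs 0→21
E: waits 21, runs 21→41
D: waits 41, runs 41→59
G: waits 59, runs 59→74
C: waits 74, runs 74→87
A: waits 87, runs 87→98
B: waits 98, runs 98→107
Sum = 0+21+41+59+74+87+98 = 380.
FIFO (arrival order): A B C D E F G.
A: waits 0, runs 0→11
B: waits 11, runs 11→20
C: waits 20, runs 20→33
D: waits 33, runs 33→51
E: waits 51, runs 51→71
F: waits 71, runs 71→92
G: waits 92, runs 92→107
Sum = 0+11+20+33+51+71+92 = 278.
Difference = 380 − 278 = 102.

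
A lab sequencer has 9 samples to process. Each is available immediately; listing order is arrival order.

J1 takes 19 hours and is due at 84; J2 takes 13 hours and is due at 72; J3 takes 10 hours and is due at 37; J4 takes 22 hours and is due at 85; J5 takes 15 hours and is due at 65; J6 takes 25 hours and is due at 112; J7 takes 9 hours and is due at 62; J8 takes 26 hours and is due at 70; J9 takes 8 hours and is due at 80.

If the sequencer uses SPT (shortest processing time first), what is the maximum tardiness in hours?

77

SPT (increasing processing time): J9 J7 J3 J2 J5 J1 J4 J6 J8.
J9: 0→8, due 80, tardiness 0
J7: 8→17, due 62, tardiness 0
J3: 17→27, due 37, tardiness 0
J2: 27→40, due 72, tardiness 0
J5: 40→55, due 65, tardiness 0
J1: 55→74, due 84, tardiness 0
J4: 74→96, due 85, tardiness 11
J6: 96→121, due 112, tardiness 9
J8: 121→147, due 70, tardiness 77
Maximum = 77.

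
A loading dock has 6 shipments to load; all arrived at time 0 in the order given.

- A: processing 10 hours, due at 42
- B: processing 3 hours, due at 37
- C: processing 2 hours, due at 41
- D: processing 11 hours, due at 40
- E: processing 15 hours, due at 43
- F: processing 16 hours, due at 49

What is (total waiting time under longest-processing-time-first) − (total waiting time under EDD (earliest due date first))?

96

LPT (decreasing processing time): F E D A B C.
F: waits 0, runs 0→16
E: waits 16, runs 16→31
D: waits 31, runs 31→42
A: waits 42, runs 42→52
B: waits 52, runs 52→55
C: waits 55, runs 55→57
Sum = 0+16+31+42+52+55 = 196.
EDD (increasing due date): B D C A E F.
B: waits 0, runs 0→3
D: waits 3, runs 3→14
C: waits 14, runs 14→16
A: waits 16, runs 16→26
E: waits 26, runs 26→41
F: waits 41, runs 41→57
Sum = 0+3+14+16+26+41 = 100.
Difference = 196 − 100 = 96.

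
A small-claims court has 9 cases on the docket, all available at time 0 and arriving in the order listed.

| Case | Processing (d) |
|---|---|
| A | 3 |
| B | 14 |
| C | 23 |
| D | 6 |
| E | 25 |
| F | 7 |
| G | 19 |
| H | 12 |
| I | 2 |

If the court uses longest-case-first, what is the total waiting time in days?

629

LPT (decreasing processing time): E C G B H F D A I.
E: waits 0, runs 0→25
C: waits 25, runs 25→48
G: waits 48, runs 48→67
B: waits 67, runs 67→81
H: waits 81, runs 81→93
F: waits 93, runs 93→100
D: waits 100, runs 100→106
A: waits 106, runs 106→109
I: waits 109, runs 109→111
Sum = 0+25+48+67+81+93+100+106+109 = 629.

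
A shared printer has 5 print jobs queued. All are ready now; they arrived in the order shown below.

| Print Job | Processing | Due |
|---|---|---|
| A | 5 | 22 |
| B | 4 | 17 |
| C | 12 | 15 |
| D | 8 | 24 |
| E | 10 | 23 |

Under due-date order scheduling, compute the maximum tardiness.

15

EDD (increasing due date): C B A E D.
C: 0→12, due 15, tardiness 0
B: 12→16, due 17, tardiness 0
A: 16→21, due 22, tardiness 0
E: 21→31, due 23, tardiness 8
D: 31→39, due 24, tardiness 15
Maximum = 15.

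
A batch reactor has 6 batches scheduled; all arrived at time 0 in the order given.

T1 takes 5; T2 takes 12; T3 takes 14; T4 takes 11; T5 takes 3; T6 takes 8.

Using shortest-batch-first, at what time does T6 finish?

16

SPT (increasing processing time): T5 T1 T6 T4 T2 T3.
T5: 0→3
T1: 3→8
T6: 8→16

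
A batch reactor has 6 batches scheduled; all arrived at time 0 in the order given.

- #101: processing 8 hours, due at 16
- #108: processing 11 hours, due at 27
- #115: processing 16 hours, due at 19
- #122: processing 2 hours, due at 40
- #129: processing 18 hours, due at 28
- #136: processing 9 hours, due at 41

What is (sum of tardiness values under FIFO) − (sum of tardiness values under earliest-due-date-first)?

FIFO (arrival order): #101 #108 #115 #122 #129 #136.
#101: 0→8, due 16, tardiness 0
#108: 8→19, due 27, tardiness 0
#115: 19→35, due 19, tardiness 16
#122: 35→37, due 40, tardiness 0
#129: 37→55, due 28, tardiness 27
#136: 55→64, due 41, tardiness 23
Sum = 0+0+16+0+27+23 = 66.
EDD (increasing due date): #101 #115 #108 #129 #122 #136.
#101: 0→8, due 16, tardiness 0
#115: 8→24, due 19, tardiness 5
#108: 24→35, due 27, tardiness 8
#129: 35→53, due 28, tardiness 25
#122: 53→55, due 40, tardiness 15
#136: 55→64, due 41, tardiness 23
Sum = 0+5+8+25+15+23 = 76.
Difference = 66 − 76 = -10.

-10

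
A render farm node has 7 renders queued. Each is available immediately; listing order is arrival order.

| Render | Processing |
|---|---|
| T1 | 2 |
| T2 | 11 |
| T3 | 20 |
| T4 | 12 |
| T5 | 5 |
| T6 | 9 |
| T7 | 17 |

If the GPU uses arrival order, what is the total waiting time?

202

FIFO (arrival order): T1 T2 T3 T4 T5 T6 T7.
T1: waits 0, runs 0→2
T2: waits 2, runs 2→13
T3: waits 13, runs 13→33
T4: waits 33, runs 33→45
T5: waits 45, runs 45→50
T6: waits 50, runs 50→59
T7: waits 59, runs 59→76
Sum = 0+2+13+33+45+50+59 = 202.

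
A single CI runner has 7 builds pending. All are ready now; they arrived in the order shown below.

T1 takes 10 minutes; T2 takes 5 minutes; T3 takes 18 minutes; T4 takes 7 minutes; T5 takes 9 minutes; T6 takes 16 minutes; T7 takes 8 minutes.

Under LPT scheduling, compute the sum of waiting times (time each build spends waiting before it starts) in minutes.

278

LPT (decreasing processing time): T3 T6 T1 T5 T7 T4 T2.
T3: waits 0, runs 0→18
T6: waits 18, runs 18→34
T1: waits 34, runs 34→44
T5: waits 44, runs 44→53
T7: waits 53, runs 53→61
T4: waits 61, runs 61→68
T2: waits 68, runs 68→73
Sum = 0+18+34+44+53+61+68 = 278.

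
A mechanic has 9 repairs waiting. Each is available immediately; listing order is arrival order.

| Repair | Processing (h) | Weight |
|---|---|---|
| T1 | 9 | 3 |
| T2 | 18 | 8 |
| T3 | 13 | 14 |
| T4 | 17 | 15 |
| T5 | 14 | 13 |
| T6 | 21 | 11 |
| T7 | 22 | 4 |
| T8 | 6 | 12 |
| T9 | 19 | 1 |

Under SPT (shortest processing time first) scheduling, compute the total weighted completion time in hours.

4495

SPT (increasing processing time): T8 T1 T3 T5 T4 T2 T9 T6 T7.
T8: finishes 6, weight 12, w·C = 72
T1: finishes 15, weight 3, w·C = 45
T3: finishes 28, weight 14, w·C = 392
T5: finishes 42, weight 13, w·C = 546
T4: finishes 59, weight 15, w·C = 885
T2: finishes 77, weight 8, w·C = 616
T9: finishes 96, weight 1, w·C = 96
T6: finishes 117, weight 11, w·C = 1287
T7: finishes 139, weight 4, w·C = 556
Sum = 72+45+392+546+885+616+96+1287+556 = 4495.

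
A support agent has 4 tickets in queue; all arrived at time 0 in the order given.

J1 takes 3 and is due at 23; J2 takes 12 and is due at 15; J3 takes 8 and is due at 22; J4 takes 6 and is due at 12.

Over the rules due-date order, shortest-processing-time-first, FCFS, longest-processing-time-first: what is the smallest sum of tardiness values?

13

EDD (increasing due date): J4 J2 J3 J1.
J4: 0→6, due 12, tardiness 0
J2: 6→18, due 15, tardiness 3
J3: 18→26, due 22, tardiness 4
J1: 26→29, due 23, tardiness 6
Sum = 0+3+4+6 = 13.
SPT (increasing processing time): J1 J4 J3 J2.
J1: 0→3, due 23, tardiness 0
J4: 3→9, due 12, tardiness 0
J3: 9→17, due 22, tardiness 0
J2: 17→29, due 15, tardiness 14
Sum = 0+0+0+14 = 14.
FIFO (arrival order): J1 J2 J3 J4.
J1: 0→3, due 23, tardiness 0
J2: 3→15, due 15, tardiness 0
J3: 15→23, due 22, tardiness 1
J4: 23→29, due 12, tardiness 17
Sum = 0+0+1+17 = 18.
LPT (decreasing processing time): J2 J3 J4 J1.
J2: 0→12, due 15, tardiness 0
J3: 12→20, due 22, tardiness 0
J4: 20→26, due 12, tardiness 14
J1: 26→29, due 23, tardiness 6
Sum = 0+0+14+6 = 20.
EDD 13, SPT 14, FIFO 18, LPT 20 → minimum 13.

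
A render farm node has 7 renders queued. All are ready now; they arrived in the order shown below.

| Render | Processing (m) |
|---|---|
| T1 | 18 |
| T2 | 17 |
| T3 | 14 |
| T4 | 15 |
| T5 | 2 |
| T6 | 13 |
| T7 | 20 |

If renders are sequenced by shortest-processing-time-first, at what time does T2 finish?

SPT (increasing processing time): T5 T6 T3 T4 T2 T1 T7.
T5: 0→2
T6: 2→15
T3: 15→29
T4: 29→44
T2: 44→61

61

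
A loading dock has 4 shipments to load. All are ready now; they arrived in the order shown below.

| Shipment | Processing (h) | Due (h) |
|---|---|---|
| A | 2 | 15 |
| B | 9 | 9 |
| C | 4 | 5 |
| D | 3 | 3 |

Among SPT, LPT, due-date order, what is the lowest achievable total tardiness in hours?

12

SPT (increasing processing time): A D C B.
A: 0→2, due 15, tardiness 0
D: 2→5, due 3, tardiness 2
C: 5→9, due 5, tardiness 4
B: 9→18, due 9, tardiness 9
Sum = 0+2+4+9 = 15.
LPT (decreasing processing time): B C D A.
B: 0→9, due 9, tardiness 0
C: 9→13, due 5, tardiness 8
D: 13→16, due 3, tardiness 13
A: 16→18, due 15, tardiness 3
Sum = 0+8+13+3 = 24.
EDD (increasing due date): D C B A.
D: 0→3, due 3, tardiness 0
C: 3→7, due 5, tardiness 2
B: 7→16, due 9, tardiness 7
A: 16→18, due 15, tardiness 3
Sum = 0+2+7+3 = 12.
SPT 15, LPT 24, EDD 12 → minimum 12.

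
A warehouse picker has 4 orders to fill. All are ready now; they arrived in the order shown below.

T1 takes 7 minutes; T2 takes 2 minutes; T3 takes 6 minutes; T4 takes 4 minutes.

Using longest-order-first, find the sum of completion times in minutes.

56

LPT (decreasing processing time): T1 T3 T4 T2.
T1: 0→7
T3: 7→13
T4: 13→17
T2: 17→19
Sum = 7+13+17+19 = 56.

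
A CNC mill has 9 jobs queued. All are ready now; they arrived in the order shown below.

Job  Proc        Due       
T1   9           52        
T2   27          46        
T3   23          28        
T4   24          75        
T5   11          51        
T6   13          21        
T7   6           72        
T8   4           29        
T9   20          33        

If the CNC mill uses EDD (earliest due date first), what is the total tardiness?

EDD (increasing due date): T6 T3 T8 T9 T2 T5 T1 T7 T4.
T6: 0→13, due 21, tardiness 0
T3: 13→36, due 28, tardiness 8
T8: 36→40, due 29, tardiness 11
T9: 40→60, due 33, tardiness 27
T2: 60→87, due 46, tardiness 41
T5: 87→98, due 51, tardiness 47
T1: 98→107, due 52, tardiness 55
T7: 107→113, due 72, tardiness 41
T4: 113→137, due 75, tardiness 62
Sum = 0+8+11+27+41+47+55+41+62 = 292.

292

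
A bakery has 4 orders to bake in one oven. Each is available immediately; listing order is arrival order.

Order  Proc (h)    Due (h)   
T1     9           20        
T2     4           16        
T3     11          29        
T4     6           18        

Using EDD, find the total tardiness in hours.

1

EDD (increasing due date): T2 T4 T1 T3.
T2: 0→4, due 16, tardiness 0
T4: 4→10, due 18, tardiness 0
T1: 10→19, due 20, tardiness 0
T3: 19→30, due 29, tardiness 1
Sum = 0+0+0+1 = 1.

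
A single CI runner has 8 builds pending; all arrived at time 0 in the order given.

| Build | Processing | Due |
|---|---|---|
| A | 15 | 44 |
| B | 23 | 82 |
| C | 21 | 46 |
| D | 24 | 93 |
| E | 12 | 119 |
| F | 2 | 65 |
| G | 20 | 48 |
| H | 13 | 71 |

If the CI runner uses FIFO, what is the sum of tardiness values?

173

FIFO (arrival order): A B C D E F G H.
A: 0→15, due 44, tardiness 0
B: 15→38, due 82, tardiness 0
C: 38→59, due 46, tardiness 13
D: 59→83, due 93, tardiness 0
E: 83→95, due 119, tardiness 0
F: 95→97, due 65, tardiness 32
G: 97→117, due 48, tardiness 69
H: 117→130, due 71, tardiness 59
Sum = 0+0+13+0+0+32+69+59 = 173.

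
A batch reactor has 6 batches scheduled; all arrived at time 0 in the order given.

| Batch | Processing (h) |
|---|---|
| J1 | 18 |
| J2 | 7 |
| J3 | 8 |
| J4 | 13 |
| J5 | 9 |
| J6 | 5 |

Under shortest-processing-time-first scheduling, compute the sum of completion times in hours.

SPT (increasing processing time): J6 J2 J3 J5 J4 J1.
J6: 0→5
J2: 5→12
J3: 12→20
J5: 20→29
J4: 29→42
J1: 42→60
Sum = 5+12+20+29+42+60 = 168.

168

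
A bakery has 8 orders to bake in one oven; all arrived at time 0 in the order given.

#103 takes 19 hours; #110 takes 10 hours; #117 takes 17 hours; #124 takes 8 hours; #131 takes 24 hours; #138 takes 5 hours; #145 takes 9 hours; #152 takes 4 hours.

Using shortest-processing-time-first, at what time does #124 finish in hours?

17

SPT (increasing processing time): #152 #138 #124 #145 #110 #117 #103 #131.
#152: 0→4
#138: 4→9
#124: 9→17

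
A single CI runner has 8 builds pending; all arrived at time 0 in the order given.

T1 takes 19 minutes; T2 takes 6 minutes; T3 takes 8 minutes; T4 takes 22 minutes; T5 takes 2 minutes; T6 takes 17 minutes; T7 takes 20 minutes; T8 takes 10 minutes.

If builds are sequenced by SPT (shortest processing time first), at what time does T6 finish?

43

SPT (increasing processing time): T5 T2 T3 T8 T6 T1 T7 T4.
T5: 0→2
T2: 2→8
T3: 8→16
T8: 16→26
T6: 26→43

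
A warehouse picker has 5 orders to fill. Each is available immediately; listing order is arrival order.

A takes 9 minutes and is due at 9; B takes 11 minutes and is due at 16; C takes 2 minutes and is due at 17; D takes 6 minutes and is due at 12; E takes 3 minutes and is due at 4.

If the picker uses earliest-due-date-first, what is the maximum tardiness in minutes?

14

EDD (increasing due date): E A D B C.
E: 0→3, due 4, tardiness 0
A: 3→12, due 9, tardiness 3
D: 12→18, due 12, tardiness 6
B: 18→29, due 16, tardiness 13
C: 29→31, due 17, tardiness 14
Maximum = 14.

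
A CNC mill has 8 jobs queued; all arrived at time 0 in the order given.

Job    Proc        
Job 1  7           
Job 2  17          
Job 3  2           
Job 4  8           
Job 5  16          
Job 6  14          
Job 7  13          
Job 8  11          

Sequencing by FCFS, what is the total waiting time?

FIFO (arrival order): Job 1 Job 2 Job 3 Job 4 Job 5 Job 6 Job 7 Job 8.
Job 1: waits 0, runs 0→7
Job 2: waits 7, runs 7→24
Job 3: waits 24, runs 24→26
Job 4: waits 26, runs 26→34
Job 5: waits 34, runs 34→50
Job 6: waits 50, runs 50→64
Job 7: waits 64, runs 64→77
Job 8: waits 77, runs 77→88
Sum = 0+7+24+26+34+50+64+77 = 282.

282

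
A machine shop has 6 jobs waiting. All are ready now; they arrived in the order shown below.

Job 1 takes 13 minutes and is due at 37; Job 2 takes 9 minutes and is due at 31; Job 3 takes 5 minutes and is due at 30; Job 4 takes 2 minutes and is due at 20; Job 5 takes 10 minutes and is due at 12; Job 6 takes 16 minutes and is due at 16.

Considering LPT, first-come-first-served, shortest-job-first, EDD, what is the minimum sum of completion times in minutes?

145

LPT (decreasing processing time): Job 6 Job 1 Job 5 Job 2 Job 3 Job 4.
Job 6: 0→16
Job 1: 16→29
Job 5: 29→39
Job 2: 39→48
Job 3: 48→53
Job 4: 53→55
Sum = 16+29+39+48+53+55 = 240.
FIFO (arrival order): Job 1 Job 2 Job 3 Job 4 Job 5 Job 6.
Job 1: 0→13
Job 2: 13→22
Job 3: 22→27
Job 4: 27→29
Job 5: 29→39
Job 6: 39→55
Sum = 13+22+27+29+39+55 = 185.
SPT (increasing processing time): Job 4 Job 3 Job 2 Job 5 Job 1 Job 6.
Job 4: 0→2
Job 3: 2→7
Job 2: 7→16
Job 5: 16→26
Job 1: 26→39
Job 6: 39→55
Sum = 2+7+16+26+39+55 = 145.
EDD (increasing due date): Job 5 Job 6 Job 4 Job 3 Job 2 Job 1.
Job 5: 0→10
Job 6: 10→26
Job 4: 26→28
Job 3: 28→33
Job 2: 33→42
Job 1: 42→55
Sum = 10+26+28+33+42+55 = 194.
LPT 240, FIFO 185, SPT 145, EDD 194 → minimum 145.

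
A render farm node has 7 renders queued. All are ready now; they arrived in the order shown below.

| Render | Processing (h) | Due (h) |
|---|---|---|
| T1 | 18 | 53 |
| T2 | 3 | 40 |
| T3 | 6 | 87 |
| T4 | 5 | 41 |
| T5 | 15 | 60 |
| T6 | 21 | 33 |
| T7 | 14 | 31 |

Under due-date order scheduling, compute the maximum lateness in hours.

16

EDD (increasing due date): T7 T6 T2 T4 T1 T5 T3.
T7: 0→14, due 31, lateness -17
T6: 14→35, due 33, lateness 2
T2: 35→38, due 40, lateness -2
T4: 38→43, due 41, lateness 2
T1: 43→61, due 53, lateness 8
T5: 61→76, due 60, lateness 16
T3: 76→82, due 87, lateness -5
Maximum = 16.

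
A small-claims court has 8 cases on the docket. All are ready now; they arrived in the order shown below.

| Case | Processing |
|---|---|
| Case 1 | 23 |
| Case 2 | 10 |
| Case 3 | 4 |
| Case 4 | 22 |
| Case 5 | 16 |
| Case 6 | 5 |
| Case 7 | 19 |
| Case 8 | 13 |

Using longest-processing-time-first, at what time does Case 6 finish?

LPT (decreasing processing time): Case 1 Case 4 Case 7 Case 5 Case 8 Case 2 Case 6 Case 3.
Case 1: 0→23
Case 4: 23→45
Case 7: 45→64
Case 5: 64→80
Case 8: 80→93
Case 2: 93→103
Case 6: 103→108

108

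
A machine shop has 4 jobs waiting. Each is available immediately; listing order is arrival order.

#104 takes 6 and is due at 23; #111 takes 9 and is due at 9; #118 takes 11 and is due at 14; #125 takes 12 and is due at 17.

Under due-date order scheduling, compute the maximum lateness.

EDD (increasing due date): #111 #118 #125 #104.
#111: 0→9, due 9, lateness 0
#118: 9→20, due 14, lateness 6
#125: 20→32, due 17, lateness 15
#104: 32→38, due 23, lateness 15
Maximum = 15.

15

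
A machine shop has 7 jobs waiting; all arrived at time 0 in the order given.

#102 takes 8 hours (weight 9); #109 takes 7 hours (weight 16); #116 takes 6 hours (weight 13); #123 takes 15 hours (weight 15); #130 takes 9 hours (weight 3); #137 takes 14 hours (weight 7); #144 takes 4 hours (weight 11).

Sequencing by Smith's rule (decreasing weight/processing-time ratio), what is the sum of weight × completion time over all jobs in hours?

1833

WSPT (decreasing weight/processing-time ratio): #144 #109 #116 #102 #123 #137 #130.
#144: finishes 4, weight 11, w·C = 44
#109: finishes 11, weight 16, w·C = 176
#116: finishes 17, weight 13, w·C = 221
#102: finishes 25, weight 9, w·C = 225
#123: finishes 40, weight 15, w·C = 600
#137: finishes 54, weight 7, w·C = 378
#130: finishes 63, weight 3, w·C = 189
Sum = 44+176+221+225+600+378+189 = 1833.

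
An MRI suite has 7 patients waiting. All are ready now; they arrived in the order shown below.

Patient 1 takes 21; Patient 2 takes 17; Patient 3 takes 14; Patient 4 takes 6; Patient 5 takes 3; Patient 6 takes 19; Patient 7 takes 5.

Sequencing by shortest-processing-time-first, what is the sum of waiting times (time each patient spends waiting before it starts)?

162

SPT (increasing processing time): Patient 5 Patient 7 Patient 4 Patient 3 Patient 2 Patient 6 Patient 1.
Patient 5: waits 0, runs 0→3
Patient 7: waits 3, runs 3→8
Patient 4: waits 8, runs 8→14
Patient 3: waits 14, runs 14→28
Patient 2: waits 28, runs 28→45
Patient 6: waits 45, runs 45→64
Patient 1: waits 64, runs 64→85
Sum = 0+3+8+14+28+45+64 = 162.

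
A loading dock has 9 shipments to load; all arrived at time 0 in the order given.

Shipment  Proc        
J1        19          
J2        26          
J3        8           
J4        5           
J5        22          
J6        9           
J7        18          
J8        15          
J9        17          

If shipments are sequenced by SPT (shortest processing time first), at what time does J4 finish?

SPT (increasing processing time): J4 J3 J6 J8 J9 J7 J1 J5 J2.
J4: 0→5

5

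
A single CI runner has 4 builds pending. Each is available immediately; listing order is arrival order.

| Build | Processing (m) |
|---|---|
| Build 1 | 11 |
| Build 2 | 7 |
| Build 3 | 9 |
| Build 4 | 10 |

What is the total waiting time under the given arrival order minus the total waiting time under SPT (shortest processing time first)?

7

FIFO (arrival order): Build 1 Build 2 Build 3 Build 4.
Build 1: waits 0, runs 0→11
Build 2: waits 11, runs 11→18
Build 3: waits 18, runs 18→27
Build 4: waits 27, runs 27→37
Sum = 0+11+18+27 = 56.
SPT (increasing processing time): Build 2 Build 3 Build 4 Build 1.
Build 2: waits 0, runs 0→7
Build 3: waits 7, runs 7→16
Build 4: waits 16, runs 16→26
Build 1: waits 26, runs 26→37
Sum = 0+7+16+26 = 49.
Difference = 56 − 49 = 7.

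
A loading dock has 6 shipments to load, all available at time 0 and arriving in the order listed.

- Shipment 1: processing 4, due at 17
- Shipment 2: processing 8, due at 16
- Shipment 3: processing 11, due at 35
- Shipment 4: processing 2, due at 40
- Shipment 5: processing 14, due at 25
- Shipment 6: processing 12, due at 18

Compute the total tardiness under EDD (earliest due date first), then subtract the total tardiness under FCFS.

-3

EDD (increasing due date): Shipment 2 Shipment 1 Shipment 6 Shipment 5 Shipment 3 Shipment 4.
Shipment 2: 0→8, due 16, tardiness 0
Shipment 1: 8→12, due 17, tardiness 0
Shipment 6: 12→24, due 18, tardiness 6
Shipment 5: 24→38, due 25, tardiness 13
Shipment 3: 38→49, due 35, tardiness 14
Shipment 4: 49→51, due 40, tardiness 11
Sum = 0+0+6+13+14+11 = 44.
FIFO (arrival order): Shipment 1 Shipment 2 Shipment 3 Shipment 4 Shipment 5 Shipment 6.
Shipment 1: 0→4, due 17, tardiness 0
Shipment 2: 4→12, due 16, tardiness 0
Shipment 3: 12→23, due 35, tardiness 0
Shipment 4: 23→25, due 40, tardiness 0
Shipment 5: 25→39, due 25, tardiness 14
Shipment 6: 39→51, due 18, tardiness 33
Sum = 0+0+0+0+14+33 = 47.
Difference = 44 − 47 = -3.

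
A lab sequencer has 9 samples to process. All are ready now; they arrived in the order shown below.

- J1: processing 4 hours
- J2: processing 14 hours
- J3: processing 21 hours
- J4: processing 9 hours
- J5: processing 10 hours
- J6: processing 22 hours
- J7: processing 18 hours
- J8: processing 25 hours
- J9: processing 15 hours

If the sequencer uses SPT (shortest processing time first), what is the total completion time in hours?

541

SPT (increasing processing time): J1 J4 J5 J2 J9 J7 J3 J6 J8.
J1: 0→4
J4: 4→13
J5: 13→23
J2: 23→37
J9: 37→52
J7: 52→70
J3: 70→91
J6: 91→113
J8: 113→138
Sum = 4+13+23+37+52+70+91+113+138 = 541.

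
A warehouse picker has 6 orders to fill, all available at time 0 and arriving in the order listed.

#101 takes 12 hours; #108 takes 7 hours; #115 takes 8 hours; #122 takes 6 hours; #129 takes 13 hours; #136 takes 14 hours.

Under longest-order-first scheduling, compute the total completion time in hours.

241

LPT (decreasing processing time): #136 #129 #101 #115 #108 #122.
#136: 0→14
#129: 14→27
#101: 27→39
#115: 39→47
#108: 47→54
#122: 54→60
Sum = 14+27+39+47+54+60 = 241.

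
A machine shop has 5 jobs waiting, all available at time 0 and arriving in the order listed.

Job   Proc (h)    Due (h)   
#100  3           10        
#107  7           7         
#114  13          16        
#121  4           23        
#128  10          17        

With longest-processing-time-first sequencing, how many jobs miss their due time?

LPT (decreasing processing time): #114 #128 #107 #121 #100.
#114: 0→13, due 16, tardiness 0
#128: 13→23, due 17, tardiness 6
#107: 23→30, due 7, tardiness 23
#121: 30→34, due 23, tardiness 11
#100: 34→37, due 10, tardiness 27
Late jobs: 4.

4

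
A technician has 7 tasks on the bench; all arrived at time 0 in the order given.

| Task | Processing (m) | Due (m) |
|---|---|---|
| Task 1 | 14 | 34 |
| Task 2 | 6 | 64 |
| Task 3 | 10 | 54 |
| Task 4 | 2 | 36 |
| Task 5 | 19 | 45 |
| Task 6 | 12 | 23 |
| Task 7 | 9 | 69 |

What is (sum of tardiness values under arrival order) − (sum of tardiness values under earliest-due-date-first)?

FIFO (arrival order): Task 1 Task 2 Task 3 Task 4 Task 5 Task 6 Task 7.
Task 1: 0→14, due 34, tardiness 0
Task 2: 14→20, due 64, tardiness 0
Task 3: 20→30, due 54, tardiness 0
Task 4: 30→32, due 36, tardiness 0
Task 5: 32→51, due 45, tardiness 6
Task 6: 51→63, due 23, tardiness 40
Task 7: 63→72, due 69, tardiness 3
Sum = 0+0+0+0+6+40+3 = 49.
EDD (increasing due date): Task 6 Task 1 Task 4 Task 5 Task 3 Task 2 Task 7.
Task 6: 0→12, due 23, tardiness 0
Task 1: 12→26, due 34, tardiness 0
Task 4: 26→28, due 36, tardiness 0
Task 5: 28→47, due 45, tardiness 2
Task 3: 47→57, due 54, tardiness 3
Task 2: 57→63, due 64, tardiness 0
Task 7: 63→72, due 69, tardiness 3
Sum = 0+0+0+2+3+0+3 = 8.
Difference = 49 − 8 = 41.

41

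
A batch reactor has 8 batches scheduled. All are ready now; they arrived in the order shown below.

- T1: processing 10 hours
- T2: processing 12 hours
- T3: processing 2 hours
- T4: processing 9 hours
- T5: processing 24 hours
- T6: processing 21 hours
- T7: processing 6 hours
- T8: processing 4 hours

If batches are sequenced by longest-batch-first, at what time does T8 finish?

LPT (decreasing processing time): T5 T6 T2 T1 T4 T7 T8 T3.
T5: 0→24
T6: 24→45
T2: 45→57
T1: 57→67
T4: 67→76
T7: 76→82
T8: 82→86

86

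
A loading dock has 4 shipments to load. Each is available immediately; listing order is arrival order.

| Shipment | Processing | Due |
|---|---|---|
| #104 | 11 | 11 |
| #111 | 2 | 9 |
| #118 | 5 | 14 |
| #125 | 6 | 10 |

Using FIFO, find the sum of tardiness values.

22

FIFO (arrival order): #104 #111 #118 #125.
#104: 0→11, due 11, tardiness 0
#111: 11→13, due 9, tardiness 4
#118: 13→18, due 14, tardiness 4
#125: 18→24, due 10, tardiness 14
Sum = 0+4+4+14 = 22.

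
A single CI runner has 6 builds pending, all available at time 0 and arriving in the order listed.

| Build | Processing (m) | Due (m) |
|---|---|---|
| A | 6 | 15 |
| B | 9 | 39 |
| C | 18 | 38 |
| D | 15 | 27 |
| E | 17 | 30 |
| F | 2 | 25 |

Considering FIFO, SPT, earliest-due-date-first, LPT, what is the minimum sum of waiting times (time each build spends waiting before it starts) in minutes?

108

FIFO (arrival order): A B C D E F.
A: waits 0, runs 0→6
B: waits 6, runs 6→15
C: waits 15, runs 15→33
D: waits 33, runs 33→48
E: waits 48, runs 48→65
F: waits 65, runs 65→67
Sum = 0+6+15+33+48+65 = 167.
SPT (increasing processing time): F A B D E C.
F: waits 0, runs 0→2
A: waits 2, runs 2→8
B: waits 8, runs 8→17
D: waits 17, runs 17→32
E: waits 32, runs 32→49
C: waits 49, runs 49→67
Sum = 0+2+8+17+32+49 = 108.
EDD (increasing due date): A F D E C B.
A: waits 0, runs 0→6
F: waits 6, runs 6→8
D: waits 8, runs 8→23
E: waits 23, runs 23→40
C: waits 40, runs 40→58
B: waits 58, runs 58→67
Sum = 0+6+8+23+40+58 = 135.
LPT (decreasing processing time): C E D B A F.
C: waits 0, runs 0→18
E: waits 18, runs 18→35
D: waits 35, runs 35→50
B: waits 50, runs 50→59
A: waits 59, runs 59→65
F: waits 65, runs 65→67
Sum = 0+18+35+50+59+65 = 227.
FIFO 167, SPT 108, EDD 135, LPT 227 → minimum 108.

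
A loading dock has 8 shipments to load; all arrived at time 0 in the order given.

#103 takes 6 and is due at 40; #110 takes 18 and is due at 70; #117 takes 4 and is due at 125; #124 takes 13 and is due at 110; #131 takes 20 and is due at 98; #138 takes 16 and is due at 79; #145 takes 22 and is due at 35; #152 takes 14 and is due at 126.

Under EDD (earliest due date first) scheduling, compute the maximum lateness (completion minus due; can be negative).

-12

EDD (increasing due date): #145 #103 #110 #138 #131 #124 #117 #152.
#145: 0→22, due 35, lateness -13
#103: 22→28, due 40, lateness -12
#110: 28→46, due 70, lateness -24
#138: 46→62, due 79, lateness -17
#131: 62→82, due 98, lateness -16
#124: 82→95, due 110, lateness -15
#117: 95→99, due 125, lateness -26
#152: 99→113, due 126, lateness -13
Maximum = -12.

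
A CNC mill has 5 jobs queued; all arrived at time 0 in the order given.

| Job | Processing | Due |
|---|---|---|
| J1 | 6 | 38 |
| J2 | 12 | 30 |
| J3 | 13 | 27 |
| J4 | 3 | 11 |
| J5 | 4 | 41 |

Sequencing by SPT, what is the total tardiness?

SPT (increasing processing time): J4 J5 J1 J2 J3.
J4: 0→3, due 11, tardiness 0
J5: 3→7, due 41, tardiness 0
J1: 7→13, due 38, tardiness 0
J2: 13→25, due 30, tardiness 0
J3: 25→38, due 27, tardiness 11
Sum = 0+0+0+0+11 = 11.

11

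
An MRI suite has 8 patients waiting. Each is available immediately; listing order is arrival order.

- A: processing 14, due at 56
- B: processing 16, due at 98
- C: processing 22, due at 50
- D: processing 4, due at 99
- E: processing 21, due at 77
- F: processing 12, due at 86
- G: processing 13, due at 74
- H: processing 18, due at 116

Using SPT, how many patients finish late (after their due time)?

2

SPT (increasing processing time): D F G A B H E C.
D: 0→4, due 99, tardiness 0
F: 4→16, due 86, tardiness 0
G: 16→29, due 74, tardiness 0
A: 29→43, due 56, tardiness 0
B: 43→59, due 98, tardiness 0
H: 59→77, due 116, tardiness 0
E: 77→98, due 77, tardiness 21
C: 98→120, due 50, tardiness 70
Late patients: 2.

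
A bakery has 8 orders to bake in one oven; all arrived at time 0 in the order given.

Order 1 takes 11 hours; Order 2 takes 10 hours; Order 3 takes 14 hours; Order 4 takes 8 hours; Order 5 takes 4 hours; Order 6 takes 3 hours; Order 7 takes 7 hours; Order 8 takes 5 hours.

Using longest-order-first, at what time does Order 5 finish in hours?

LPT (decreasing processing time): Order 3 Order 1 Order 2 Order 4 Order 7 Order 8 Order 5 Order 6.
Order 3: 0→14
Order 1: 14→25
Order 2: 25→35
Order 4: 35→43
Order 7: 43→50
Order 8: 50→55
Order 5: 55→59

59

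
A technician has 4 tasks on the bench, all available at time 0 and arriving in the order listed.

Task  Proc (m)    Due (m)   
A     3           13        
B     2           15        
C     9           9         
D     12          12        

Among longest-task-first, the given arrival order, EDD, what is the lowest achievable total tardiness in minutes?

19

LPT (decreasing processing time): D C A B.
D: 0→12, due 12, tardiness 0
C: 12→21, due 9, tardiness 12
A: 21→24, due 13, tardiness 11
B: 24→26, due 15, tardiness 11
Sum = 0+12+11+11 = 34.
FIFO (arrival order): A B C D.
A: 0→3, due 13, tardiness 0
B: 3→5, due 15, tardiness 0
C: 5→14, due 9, tardiness 5
D: 14→26, due 12, tardiness 14
Sum = 0+0+5+14 = 19.
EDD (increasing due date): C D A B.
C: 0→9, due 9, tardiness 0
D: 9→21, due 12, tardiness 9
A: 21→24, due 13, tardiness 11
B: 24→26, due 15, tardiness 11
Sum = 0+9+11+11 = 31.
LPT 34, FIFO 19, EDD 31 → minimum 19.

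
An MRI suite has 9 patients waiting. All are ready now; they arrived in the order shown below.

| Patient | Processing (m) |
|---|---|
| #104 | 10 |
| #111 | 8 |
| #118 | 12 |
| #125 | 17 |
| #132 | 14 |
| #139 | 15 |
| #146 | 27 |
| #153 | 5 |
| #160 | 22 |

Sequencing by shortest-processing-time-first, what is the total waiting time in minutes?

SPT (increasing processing time): #153 #111 #104 #118 #132 #139 #125 #160 #146.
#153: waits 0, runs 0→5
#111: waits 5, runs 5→13
#104: waits 13, runs 13→23
#118: waits 23, runs 23→35
#132: waits 35, runs 35→49
#139: waits 49, runs 49→64
#125: waits 64, runs 64→81
#160: waits 81, runs 81→103
#146: waits 103, runs 103→130
Sum = 0+5+13+23+35+49+64+81+103 = 373.

373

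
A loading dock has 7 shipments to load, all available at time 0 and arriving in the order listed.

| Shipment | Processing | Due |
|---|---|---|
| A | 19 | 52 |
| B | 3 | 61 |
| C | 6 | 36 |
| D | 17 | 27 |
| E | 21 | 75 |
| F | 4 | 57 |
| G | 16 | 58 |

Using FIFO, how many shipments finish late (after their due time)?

3

FIFO (arrival order): A B C D E F G.
A: 0→19, due 52, tardiness 0
B: 19→22, due 61, tardiness 0
C: 22→28, due 36, tardiness 0
D: 28→45, due 27, tardiness 18
E: 45→66, due 75, tardiness 0
F: 66→70, due 57, tardiness 13
G: 70→86, due 58, tardiness 28
Late shipments: 3.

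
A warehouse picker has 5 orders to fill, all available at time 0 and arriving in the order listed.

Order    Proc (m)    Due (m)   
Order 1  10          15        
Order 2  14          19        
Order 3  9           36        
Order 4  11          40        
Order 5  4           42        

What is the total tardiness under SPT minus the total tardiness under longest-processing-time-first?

SPT (increasing processing time): Order 5 Order 3 Order 1 Order 4 Order 2.
Order 5: 0→4, due 42, tardiness 0
Order 3: 4→13, due 36, tardiness 0
Order 1: 13→23, due 15, tardiness 8
Order 4: 23→34, due 40, tardiness 0
Order 2: 34→48, due 19, tardiness 29
Sum = 0+0+8+0+29 = 37.
LPT (decreasing processing time): Order 2 Order 4 Order 1 Order 3 Order 5.
Order 2: 0→14, due 19, tardiness 0
Order 4: 14→25, due 40, tardiness 0
Order 1: 25→35, due 15, tardiness 20
Order 3: 35→44, due 36, tardiness 8
Order 5: 44→48, due 42, tardiness 6
Sum = 0+0+20+8+6 = 34.
Difference = 37 − 34 = 3.

3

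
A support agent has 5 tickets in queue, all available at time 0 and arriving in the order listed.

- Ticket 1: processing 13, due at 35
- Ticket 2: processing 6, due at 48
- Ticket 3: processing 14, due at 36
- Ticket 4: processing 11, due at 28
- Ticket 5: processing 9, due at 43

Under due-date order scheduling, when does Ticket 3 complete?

38

EDD (increasing due date): Ticket 4 Ticket 1 Ticket 3 Ticket 5 Ticket 2.
Ticket 4: 0→11
Ticket 1: 11→24
Ticket 3: 24→38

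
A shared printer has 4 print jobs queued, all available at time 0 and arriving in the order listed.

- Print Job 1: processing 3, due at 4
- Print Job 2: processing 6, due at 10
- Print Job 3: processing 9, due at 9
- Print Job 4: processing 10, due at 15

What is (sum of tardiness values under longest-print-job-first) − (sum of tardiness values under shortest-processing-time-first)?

27

LPT (decreasing processing time): Print Job 4 Print Job 3 Print Job 2 Print Job 1.
Print Job 4: 0→10, due 15, tardiness 0
Print Job 3: 10→19, due 9, tardiness 10
Print Job 2: 19→25, due 10, tardiness 15
Print Job 1: 25→28, due 4, tardiness 24
Sum = 0+10+15+24 = 49.
SPT (increasing processing time): Print Job 1 Print Job 2 Print Job 3 Print Job 4.
Print Job 1: 0→3, due 4, tardiness 0
Print Job 2: 3→9, due 10, tardiness 0
Print Job 3: 9→18, due 9, tardiness 9
Print Job 4: 18→28, due 15, tardiness 13
Sum = 0+0+9+13 = 22.
Difference = 49 − 22 = 27.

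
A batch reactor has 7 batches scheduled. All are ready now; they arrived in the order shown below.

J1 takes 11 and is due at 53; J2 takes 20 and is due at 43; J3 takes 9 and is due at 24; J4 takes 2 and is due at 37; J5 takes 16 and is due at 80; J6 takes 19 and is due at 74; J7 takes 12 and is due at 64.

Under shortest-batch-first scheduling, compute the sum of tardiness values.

SPT (increasing processing time): J4 J3 J1 J7 J5 J6 J2.
J4: 0→2, due 37, tardiness 0
J3: 2→11, due 24, tardiness 0
J1: 11→22, due 53, tardiness 0
J7: 22→34, due 64, tardiness 0
J5: 34→50, due 80, tardiness 0
J6: 50→69, due 74, tardiness 0
J2: 69→89, due 43, tardiness 46
Sum = 0+0+0+0+0+0+46 = 46.

46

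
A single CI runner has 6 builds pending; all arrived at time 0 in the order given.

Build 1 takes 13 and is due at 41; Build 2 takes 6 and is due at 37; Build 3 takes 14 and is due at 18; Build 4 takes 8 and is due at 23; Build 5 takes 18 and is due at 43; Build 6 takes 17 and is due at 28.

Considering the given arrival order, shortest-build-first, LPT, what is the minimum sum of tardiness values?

86

FIFO (arrival order): Build 1 Build 2 Build 3 Build 4 Build 5 Build 6.
Build 1: 0→13, due 41, tardiness 0
Build 2: 13→19, due 37, tardiness 0
Build 3: 19→33, due 18, tardiness 15
Build 4: 33→41, due 23, tardiness 18
Build 5: 41→59, due 43, tardiness 16
Build 6: 59→76, due 28, tardiness 48
Sum = 0+0+15+18+16+48 = 97.
SPT (increasing processing time): Build 2 Build 4 Build 1 Build 3 Build 6 Build 5.
Build 2: 0→6, due 37, tardiness 0
Build 4: 6→14, due 23, tardiness 0
Build 1: 14→27, due 41, tardiness 0
Build 3: 27→41, due 18, tardiness 23
Build 6: 41→58, due 28, tardiness 30
Build 5: 58→76, due 43, tardiness 33
Sum = 0+0+0+23+30+33 = 86.
LPT (decreasing processing time): Build 5 Build 6 Build 3 Build 1 Build 4 Build 2.
Build 5: 0→18, due 43, tardiness 0
Build 6: 18→35, due 28, tardiness 7
Build 3: 35→49, due 18, tardiness 31
Build 1: 49→62, due 41, tardiness 21
Build 4: 62→70, due 23, tardiness 47
Build 2: 70→76, due 37, tardiness 39
Sum = 0+7+31+21+47+39 = 145.
FIFO 97, SPT 86, LPT 145 → minimum 86.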